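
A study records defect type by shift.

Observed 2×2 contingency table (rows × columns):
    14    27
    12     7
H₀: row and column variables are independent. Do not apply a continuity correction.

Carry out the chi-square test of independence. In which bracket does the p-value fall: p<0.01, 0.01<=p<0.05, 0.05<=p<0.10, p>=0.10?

p-value bracket: 0.01<=p<0.05

Row totals [41, 19], col totals [26, 34], n=60
χ² = (14−17.77)²/17.77 + (27−23.23)²/23.23 + (12−8.23)²/8.23 + (7−10.77)²/10.77 = 4.4502
df = 1
p-value (upper-tail) = 0.03490
→ bracket: 0.01<=p<0.05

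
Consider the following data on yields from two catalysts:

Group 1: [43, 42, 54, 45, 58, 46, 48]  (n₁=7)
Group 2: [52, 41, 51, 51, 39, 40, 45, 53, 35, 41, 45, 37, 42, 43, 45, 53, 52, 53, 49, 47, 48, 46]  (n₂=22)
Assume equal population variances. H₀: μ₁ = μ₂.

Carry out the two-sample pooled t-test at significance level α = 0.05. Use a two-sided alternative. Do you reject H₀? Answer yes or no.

reject H₀: no

x̄₁=48.000, s₁=5.916, n₁=7
x̄₂=45.818, s₂=5.552, n₂=22
s_p² = [6·5.916² + 21·5.552²]/27 = 31.7508
SE = √(s_p²·(1/7+1/22)) = 2.4452
t = (48.000−45.818)/2.4452 = 0.8923
df = 27
p-value (two-sided) = 0.38013
At α=0.05: p ≥ α → fail to reject H₀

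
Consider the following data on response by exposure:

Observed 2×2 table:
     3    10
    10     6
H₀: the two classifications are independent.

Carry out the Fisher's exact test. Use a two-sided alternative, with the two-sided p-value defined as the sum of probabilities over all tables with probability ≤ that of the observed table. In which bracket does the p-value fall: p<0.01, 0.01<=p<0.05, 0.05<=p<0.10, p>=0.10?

Margins: r₁=13, r₂=16, c₁=13, c₂=16, n=29
p_obs = C(13,3)·C(16,10)/C(29,13); sum pmf over tables with pmf ≤ p_obs
p-value (two-sided) = 0.06080
→ bracket: 0.05<=p<0.10

p-value bracket: 0.05<=p<0.10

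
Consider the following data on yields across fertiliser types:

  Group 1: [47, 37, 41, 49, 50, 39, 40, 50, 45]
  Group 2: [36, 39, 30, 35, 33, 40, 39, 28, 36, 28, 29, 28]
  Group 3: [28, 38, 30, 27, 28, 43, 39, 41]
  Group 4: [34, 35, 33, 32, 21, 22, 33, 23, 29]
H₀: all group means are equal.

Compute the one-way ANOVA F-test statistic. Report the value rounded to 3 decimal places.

test statistic = 12.536

Group means [44.22, 33.42, 34.25, 29.11], grand mean 35.132
SSB = Σnᵢ(x̄ᵢ−x̄)² = 1111.481; SSW = ΣΣ(x−x̄ᵢ)² = 1004.861
MSB = 1111.481/3 = 370.4937; MSW = 1004.861/34 = 29.5547
F = MSB/MSW = 12.5358
df = (3, 34)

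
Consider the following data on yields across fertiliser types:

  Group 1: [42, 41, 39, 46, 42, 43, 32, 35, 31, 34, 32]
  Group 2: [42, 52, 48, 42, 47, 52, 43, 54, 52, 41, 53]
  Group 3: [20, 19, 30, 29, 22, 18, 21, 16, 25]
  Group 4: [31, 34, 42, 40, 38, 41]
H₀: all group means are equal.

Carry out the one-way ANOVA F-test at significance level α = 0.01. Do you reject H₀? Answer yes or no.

reject H₀: yes

Group means [37.91, 47.82, 22.22, 37.67], grand mean 37.000
SSB = Σnᵢ(x̄ᵢ−x̄)² = 3264.566; SSW = ΣΣ(x−x̄ᵢ)² = 813.434
MSB = 3264.566/3 = 1088.1886; MSW = 813.434/33 = 24.6495
F = MSB/MSW = 44.1464
df = (3, 33)
p-value (upper-tail) = 0.00000
At α=0.01: p < α → reject H₀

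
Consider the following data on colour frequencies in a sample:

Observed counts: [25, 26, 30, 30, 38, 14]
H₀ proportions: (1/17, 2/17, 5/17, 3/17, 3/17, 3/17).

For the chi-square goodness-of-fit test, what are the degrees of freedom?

df = k − 1 = 6 − 1 = 5

degrees of freedom = 5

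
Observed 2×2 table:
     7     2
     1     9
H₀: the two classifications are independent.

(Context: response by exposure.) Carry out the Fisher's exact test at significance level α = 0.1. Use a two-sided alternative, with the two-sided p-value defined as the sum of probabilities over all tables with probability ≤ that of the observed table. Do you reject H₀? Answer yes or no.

Margins: r₁=9, r₂=10, c₁=8, c₂=11, n=19
p_obs = C(9,7)·C(10,1)/C(19,8); sum pmf over tables with pmf ≤ p_obs
p-value (two-sided) = 0.00548
At α=0.1: p < α → reject H₀

reject H₀: yes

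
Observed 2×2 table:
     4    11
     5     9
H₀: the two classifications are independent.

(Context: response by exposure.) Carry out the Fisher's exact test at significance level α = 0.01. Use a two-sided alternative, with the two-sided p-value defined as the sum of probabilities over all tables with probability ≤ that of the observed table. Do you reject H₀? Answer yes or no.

Margins: r₁=15, r₂=14, c₁=9, c₂=20, n=29
p_obs = C(15,4)·C(14,5)/C(29,9); sum pmf over tables with pmf ≤ p_obs
p-value (two-sided) = 0.69985
At α=0.01: p ≥ α → fail to reject H₀

reject H₀: no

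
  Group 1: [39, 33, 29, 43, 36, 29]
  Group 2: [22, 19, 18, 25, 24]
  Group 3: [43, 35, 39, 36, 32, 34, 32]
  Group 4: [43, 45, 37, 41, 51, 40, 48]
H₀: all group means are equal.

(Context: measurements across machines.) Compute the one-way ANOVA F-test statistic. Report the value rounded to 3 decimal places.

Group means [34.83, 21.60, 35.86, 43.57], grand mean 34.920
SSB = Σnᵢ(x̄ᵢ−x̄)² = 1417.235; SSW = ΣΣ(x−x̄ᵢ)² = 428.605
MSB = 1417.235/3 = 472.4117; MSW = 428.605/21 = 20.4098
F = MSB/MSW = 23.1464
df = (3, 21)

test statistic = 23.146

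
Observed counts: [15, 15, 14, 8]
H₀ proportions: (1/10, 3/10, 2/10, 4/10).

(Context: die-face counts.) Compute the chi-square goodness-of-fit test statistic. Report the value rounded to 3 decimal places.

n = 52; E_i = n·p_i = [5.20, 15.60, 10.40, 20.80]
χ² = (15−5.20)²/5.20 + (15−15.60)²/15.60 + (14−10.40)²/10.40 + (8−20.80)²/20.80 = 27.6154
df = 3

test statistic = 27.615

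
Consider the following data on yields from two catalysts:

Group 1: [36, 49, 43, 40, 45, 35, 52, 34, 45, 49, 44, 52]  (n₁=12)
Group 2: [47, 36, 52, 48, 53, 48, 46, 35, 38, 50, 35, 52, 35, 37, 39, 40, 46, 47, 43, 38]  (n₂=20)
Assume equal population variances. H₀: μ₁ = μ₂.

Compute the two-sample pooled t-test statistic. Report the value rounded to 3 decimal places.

x̄₁=43.667, s₁=6.329, n₁=12
x̄₂=43.250, s₂=6.332, n₂=20
s_p² = [11·6.329² + 19·6.332²]/30 = 40.0806
SE = √(s_p²·(1/12+1/20)) = 2.3117
t = (43.667−43.250)/2.3117 = 0.1802
df = 30

test statistic = 0.180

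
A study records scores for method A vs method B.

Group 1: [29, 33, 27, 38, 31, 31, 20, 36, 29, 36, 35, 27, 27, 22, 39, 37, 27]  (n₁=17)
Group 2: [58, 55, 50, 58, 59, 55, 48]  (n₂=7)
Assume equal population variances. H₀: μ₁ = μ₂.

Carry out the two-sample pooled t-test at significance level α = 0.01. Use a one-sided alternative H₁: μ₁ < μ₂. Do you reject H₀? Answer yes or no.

x̄₁=30.824, s₁=5.548, n₁=17
x̄₂=54.714, s₂=4.231, n₂=7
s_p² = [16·5.548² + 6·4.231²]/22 = 27.2681
SE = √(s_p²·(1/17+1/7)) = 2.3451
t = (30.824−54.714)/2.3451 = -10.1876
df = 22
p-value (one-sided, H₁ less) = 0.00000
At α=0.01: p < α → reject H₀

reject H₀: yes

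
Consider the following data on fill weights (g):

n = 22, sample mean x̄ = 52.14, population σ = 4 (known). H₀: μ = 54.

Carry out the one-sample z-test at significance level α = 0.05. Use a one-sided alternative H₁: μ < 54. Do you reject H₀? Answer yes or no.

SE = σ/√n = 4/√22 = 0.8528
z = (x̄−μ₀)/SE = (52.14−54)/0.8528 = -2.1810
p-value (one-sided, H₁ less) = 0.01459
At α=0.05: p < α → reject H₀

reject H₀: yes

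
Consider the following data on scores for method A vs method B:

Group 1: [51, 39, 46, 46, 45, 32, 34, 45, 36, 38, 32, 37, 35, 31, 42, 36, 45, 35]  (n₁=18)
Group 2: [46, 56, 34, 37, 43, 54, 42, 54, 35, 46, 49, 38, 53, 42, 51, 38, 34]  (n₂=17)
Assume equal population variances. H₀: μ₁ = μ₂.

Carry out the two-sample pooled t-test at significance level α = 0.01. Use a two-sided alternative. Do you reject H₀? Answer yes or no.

x̄₁=39.167, s₁=5.943, n₁=18
x̄₂=44.235, s₂=7.571, n₂=17
s_p² = [17·5.943² + 16·7.571²]/33 = 45.9866
SE = √(s_p²·(1/18+1/17)) = 2.2934
t = (39.167−44.235)/2.2934 = -2.2100
df = 33
p-value (two-sided) = 0.03415
At α=0.01: p ≥ α → fail to reject H₀

reject H₀: no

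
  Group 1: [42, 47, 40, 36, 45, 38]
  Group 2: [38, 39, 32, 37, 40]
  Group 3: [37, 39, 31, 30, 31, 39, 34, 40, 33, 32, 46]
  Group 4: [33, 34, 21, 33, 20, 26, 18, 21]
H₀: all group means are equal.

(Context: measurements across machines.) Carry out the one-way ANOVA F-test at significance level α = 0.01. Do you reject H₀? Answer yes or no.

Group means [41.33, 37.20, 35.64, 25.75], grand mean 34.400
SSB = Σnᵢ(x̄ᵢ−x̄)² = 943.021; SSW = ΣΣ(x−x̄ᵢ)² = 686.179
MSB = 943.021/3 = 314.3404; MSW = 686.179/26 = 26.3915
F = MSB/MSW = 11.9107
df = (3, 26)
p-value (upper-tail) = 0.00004
At α=0.01: p < α → reject H₀

reject H₀: yes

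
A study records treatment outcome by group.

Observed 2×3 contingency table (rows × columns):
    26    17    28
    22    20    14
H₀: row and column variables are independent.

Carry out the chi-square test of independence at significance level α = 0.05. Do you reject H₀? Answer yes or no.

reject H₀: no

Row totals [71, 56], col totals [48, 37, 42], n=127
χ² = (26−26.83)²/26.83 + (17−20.69)²/20.69 + (28−23.48)²/23.48 + (22−21.17)²/21.17 + (20−16.31)²/16.31 + (14−18.52)²/18.52 = 3.5207
df = 2
p-value (upper-tail) = 0.17198
At α=0.05: p ≥ α → fail to reject H₀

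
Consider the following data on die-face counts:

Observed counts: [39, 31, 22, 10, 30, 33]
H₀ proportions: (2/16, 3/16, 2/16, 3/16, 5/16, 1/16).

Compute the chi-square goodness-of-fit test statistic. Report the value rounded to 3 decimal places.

n = 165; E_i = n·p_i = [20.62, 30.94, 20.62, 30.94, 51.56, 10.31]
χ² = (39−20.62)²/20.62 + (31−30.94)²/30.94 + (22−20.62)²/20.62 + (10−30.94)²/30.94 + (30−51.56)²/51.56 + (33−10.31)²/10.31 = 89.5616
df = 5

test statistic = 89.562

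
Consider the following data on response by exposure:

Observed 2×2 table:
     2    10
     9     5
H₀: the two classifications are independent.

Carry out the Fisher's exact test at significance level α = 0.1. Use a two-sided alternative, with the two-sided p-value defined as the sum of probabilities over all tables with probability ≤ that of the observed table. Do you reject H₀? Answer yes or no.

reject H₀: yes

Margins: r₁=12, r₂=14, c₁=11, c₂=15, n=26
p_obs = C(12,2)·C(14,9)/C(26,11); sum pmf over tables with pmf ≤ p_obs
p-value (two-sided) = 0.02142
At α=0.1: p < α → reject H₀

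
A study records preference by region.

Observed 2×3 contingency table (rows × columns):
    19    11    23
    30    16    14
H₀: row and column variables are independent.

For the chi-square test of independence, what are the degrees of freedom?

degrees of freedom = 2

df = (r−1)(c−1) = (2−1)·(3−1) = 2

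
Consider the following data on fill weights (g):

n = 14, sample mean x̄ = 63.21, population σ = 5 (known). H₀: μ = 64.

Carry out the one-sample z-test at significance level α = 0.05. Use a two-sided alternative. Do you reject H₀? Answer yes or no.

reject H₀: no

SE = σ/√n = 5/√14 = 1.3363
z = (x̄−μ₀)/SE = (63.21−64)/1.3363 = -0.5912
p-value (two-sided) = 0.55440
At α=0.05: p ≥ α → fail to reject H₀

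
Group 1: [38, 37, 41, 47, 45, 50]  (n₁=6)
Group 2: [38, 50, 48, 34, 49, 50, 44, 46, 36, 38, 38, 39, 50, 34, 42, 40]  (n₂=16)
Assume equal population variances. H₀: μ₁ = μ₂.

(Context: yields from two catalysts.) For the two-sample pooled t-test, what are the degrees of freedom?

degrees of freedom = 20

df = n₁ + n₂ − 2 = 6 + 16 − 2 = 20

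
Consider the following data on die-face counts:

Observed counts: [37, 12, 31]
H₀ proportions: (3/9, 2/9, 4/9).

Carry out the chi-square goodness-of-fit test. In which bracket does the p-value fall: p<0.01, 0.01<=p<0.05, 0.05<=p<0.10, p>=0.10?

n = 80; E_i = n·p_i = [26.67, 17.78, 35.56]
χ² = (37−26.67)²/26.67 + (12−17.78)²/17.78 + (31−35.56)²/35.56 = 6.4656
df = 2
p-value (upper-tail) = 0.03945
→ bracket: 0.01<=p<0.05

p-value bracket: 0.01<=p<0.05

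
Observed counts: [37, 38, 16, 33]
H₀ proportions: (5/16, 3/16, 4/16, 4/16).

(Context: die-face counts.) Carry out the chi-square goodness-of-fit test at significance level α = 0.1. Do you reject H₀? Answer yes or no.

n = 124; E_i = n·p_i = [38.75, 23.25, 31.00, 31.00]
χ² = (37−38.75)²/38.75 + (38−23.25)²/23.25 + (16−31.00)²/31.00 + (33−31.00)²/31.00 = 16.8237
df = 3
p-value (upper-tail) = 0.00077
At α=0.1: p < α → reject H₀

reject H₀: yes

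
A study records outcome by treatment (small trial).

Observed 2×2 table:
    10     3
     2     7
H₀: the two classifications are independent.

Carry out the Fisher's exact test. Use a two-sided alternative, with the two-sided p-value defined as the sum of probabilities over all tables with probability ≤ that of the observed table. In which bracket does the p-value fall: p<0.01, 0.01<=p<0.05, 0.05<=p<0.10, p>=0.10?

p-value bracket: 0.01<=p<0.05

Margins: r₁=13, r₂=9, c₁=12, c₂=10, n=22
p_obs = C(13,10)·C(9,2)/C(22,12); sum pmf over tables with pmf ≤ p_obs
p-value (two-sided) = 0.02742
→ bracket: 0.01<=p<0.05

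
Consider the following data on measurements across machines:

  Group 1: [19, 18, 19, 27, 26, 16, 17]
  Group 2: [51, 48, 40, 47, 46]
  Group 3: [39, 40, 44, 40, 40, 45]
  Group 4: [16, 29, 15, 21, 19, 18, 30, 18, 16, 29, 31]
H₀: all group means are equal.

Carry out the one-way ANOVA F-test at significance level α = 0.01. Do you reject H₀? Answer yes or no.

Group means [20.29, 46.40, 41.33, 22.00], grand mean 29.793
SSB = Σnᵢ(x̄ᵢ−x̄)² = 3478.797; SSW = ΣΣ(x−x̄ᵢ)² = 617.962
MSB = 3478.797/3 = 1159.5989; MSW = 617.962/25 = 24.7185
F = MSB/MSW = 46.9122
df = (3, 25)
p-value (upper-tail) = 0.00000
At α=0.01: p < α → reject H₀

reject H₀: yes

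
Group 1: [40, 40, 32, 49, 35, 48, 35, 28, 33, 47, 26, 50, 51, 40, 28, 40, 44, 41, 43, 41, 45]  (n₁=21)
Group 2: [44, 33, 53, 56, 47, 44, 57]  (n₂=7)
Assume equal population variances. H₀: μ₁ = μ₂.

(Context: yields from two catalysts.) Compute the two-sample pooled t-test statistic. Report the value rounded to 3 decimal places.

test statistic = -2.353

x̄₁=39.810, s₁=7.461, n₁=21
x̄₂=47.714, s₂=8.440, n₂=7
s_p² = [20·7.461² + 6·8.440²]/26 = 59.2564
SE = √(s_p²·(1/21+1/7)) = 3.3596
t = (39.810−47.714)/3.3596 = -2.3529
df = 26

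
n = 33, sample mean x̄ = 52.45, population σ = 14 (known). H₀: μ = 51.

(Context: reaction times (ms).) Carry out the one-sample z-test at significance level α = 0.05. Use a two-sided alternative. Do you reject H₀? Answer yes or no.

SE = σ/√n = 14/√33 = 2.4371
z = (x̄−μ₀)/SE = (52.45−51)/2.4371 = 0.5950
p-value (two-sided) = 0.55186
At α=0.05: p ≥ α → fail to reject H₀

reject H₀: no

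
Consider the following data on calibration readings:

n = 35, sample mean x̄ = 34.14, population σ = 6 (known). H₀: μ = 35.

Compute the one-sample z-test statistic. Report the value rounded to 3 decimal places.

test statistic = -0.848

SE = σ/√n = 6/√35 = 1.0142
z = (x̄−μ₀)/SE = (34.14−35)/1.0142 = -0.8480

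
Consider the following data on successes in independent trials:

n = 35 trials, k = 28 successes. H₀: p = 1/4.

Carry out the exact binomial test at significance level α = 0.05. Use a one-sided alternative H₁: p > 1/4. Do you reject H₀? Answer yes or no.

Exact binomial: n=35, k=28, p₀=1/4=0.2500
P(X≥28) from Σ C(n,i)·p₀^i·(1−p₀)^(n−i)
p-value (one-sided, H₁ greater) = 0.00000
At α=0.05: p < α → reject H₀

reject H₀: yes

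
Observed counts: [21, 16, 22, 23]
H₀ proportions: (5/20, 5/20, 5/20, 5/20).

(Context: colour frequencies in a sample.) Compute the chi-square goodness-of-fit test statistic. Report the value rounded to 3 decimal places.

test statistic = 1.415

n = 82; E_i = n·p_i = [20.50, 20.50, 20.50, 20.50]
χ² = (21−20.50)²/20.50 + (16−20.50)²/20.50 + (22−20.50)²/20.50 + (23−20.50)²/20.50 = 1.4146
df = 3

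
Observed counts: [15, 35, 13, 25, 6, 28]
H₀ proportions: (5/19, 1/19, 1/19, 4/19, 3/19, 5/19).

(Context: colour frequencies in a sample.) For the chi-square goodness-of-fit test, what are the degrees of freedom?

df = k − 1 = 6 − 1 = 5

degrees of freedom = 5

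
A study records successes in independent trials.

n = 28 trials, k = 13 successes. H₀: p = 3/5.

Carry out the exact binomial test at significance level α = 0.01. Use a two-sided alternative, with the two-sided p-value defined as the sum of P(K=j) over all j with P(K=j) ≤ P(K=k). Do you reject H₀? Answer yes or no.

Exact binomial: n=28, k=13, p₀=3/5=0.6000
P(X=j) = C(n,j)·p₀^j·(1−p₀)^(n−j); p = Σ P(X=j) over j with P(X=j) ≤ P(X=13)
p-value (two-sided) = 0.17647
At α=0.01: p ≥ α → fail to reject H₀

reject H₀: no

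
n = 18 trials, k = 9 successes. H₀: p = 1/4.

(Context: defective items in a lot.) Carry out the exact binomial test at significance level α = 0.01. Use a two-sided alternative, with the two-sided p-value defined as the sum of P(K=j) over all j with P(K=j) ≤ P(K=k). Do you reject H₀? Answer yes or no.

reject H₀: no

Exact binomial: n=18, k=9, p₀=1/4=0.2500
P(X=j) = C(n,j)·p₀^j·(1−p₀)^(n−j); p = Σ P(X=j) over j with P(X=j) ≤ P(X=9)
p-value (two-sided) = 0.02499
At α=0.01: p ≥ α → fail to reject H₀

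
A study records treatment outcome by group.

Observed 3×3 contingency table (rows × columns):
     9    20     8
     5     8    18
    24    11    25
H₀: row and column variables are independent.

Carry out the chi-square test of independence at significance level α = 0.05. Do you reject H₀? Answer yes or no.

Row totals [37, 31, 60], col totals [38, 39, 51], n=128
χ² = (9−10.98)²/10.98 + (20−11.27)²/11.27 + (8−14.74)²/14.74 + (5−9.20)²/9.20 + (8−9.45)²/9.45 + (18−12.35)²/12.35 + (24−17.81)²/17.81 + (11−18.28)²/18.28 + (25−23.91)²/23.91 = 20.0203
df = 4
p-value (upper-tail) = 0.00049
At α=0.05: p < α → reject H₀

reject H₀: yes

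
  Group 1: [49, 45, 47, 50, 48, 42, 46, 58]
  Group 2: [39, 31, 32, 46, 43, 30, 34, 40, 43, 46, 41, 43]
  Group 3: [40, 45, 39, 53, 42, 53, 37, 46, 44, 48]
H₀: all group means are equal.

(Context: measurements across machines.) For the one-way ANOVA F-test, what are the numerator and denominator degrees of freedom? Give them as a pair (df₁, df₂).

k = 3 groups, N = 30 total
df = (k−1, N−k) = (3−1, 30−3) = (2, 27)

degrees of freedom = [2, 27]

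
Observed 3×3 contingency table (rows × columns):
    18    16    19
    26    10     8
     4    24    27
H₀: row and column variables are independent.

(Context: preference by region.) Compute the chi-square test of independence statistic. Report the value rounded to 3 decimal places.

Row totals [53, 44, 55], col totals [48, 50, 54], n=152
χ² = (18−16.74)²/16.74 + (16−17.43)²/17.43 + (19−18.83)²/18.83 + (26−13.89)²/13.89 + (10−14.47)²/14.47 + (8−15.63)²/15.63 + (4−17.37)²/17.37 + (24−18.09)²/18.09 + (27−19.54)²/19.54 = 30.9371
df = 4

test statistic = 30.937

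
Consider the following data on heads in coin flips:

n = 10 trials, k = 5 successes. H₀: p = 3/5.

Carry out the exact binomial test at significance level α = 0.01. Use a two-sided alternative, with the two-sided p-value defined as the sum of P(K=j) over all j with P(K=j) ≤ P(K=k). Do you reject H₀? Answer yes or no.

Exact binomial: n=10, k=5, p₀=3/5=0.6000
P(X=j) = C(n,j)·p₀^j·(1−p₀)^(n−j); p = Σ P(X=j) over j with P(X=j) ≤ P(X=5)
p-value (two-sided) = 0.53419
At α=0.01: p ≥ α → fail to reject H₀

reject H₀: no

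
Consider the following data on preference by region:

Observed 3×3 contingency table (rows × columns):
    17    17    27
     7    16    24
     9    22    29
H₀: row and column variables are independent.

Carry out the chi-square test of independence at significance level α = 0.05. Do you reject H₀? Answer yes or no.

reject H₀: no

Row totals [61, 47, 60], col totals [33, 55, 80], n=168
χ² = (17−11.98)²/11.98 + (17−19.97)²/19.97 + (27−29.05)²/29.05 + (7−9.23)²/9.23 + (16−15.39)²/15.39 + (24−22.38)²/22.38 + (9−11.79)²/11.79 + (22−19.64)²/19.64 + (29−28.57)²/28.57 = 4.3164
df = 4
p-value (upper-tail) = 0.36487
At α=0.05: p ≥ α → fail to reject H₀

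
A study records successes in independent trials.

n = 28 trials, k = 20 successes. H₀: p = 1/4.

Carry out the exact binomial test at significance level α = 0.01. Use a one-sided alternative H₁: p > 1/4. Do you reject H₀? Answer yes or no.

Exact binomial: n=28, k=20, p₀=1/4=0.2500
P(X≥20) from Σ C(n,i)·p₀^i·(1−p₀)^(n−i)
p-value (one-sided, H₁ greater) = 0.00000
At α=0.01: p < α → reject H₀

reject H₀: yes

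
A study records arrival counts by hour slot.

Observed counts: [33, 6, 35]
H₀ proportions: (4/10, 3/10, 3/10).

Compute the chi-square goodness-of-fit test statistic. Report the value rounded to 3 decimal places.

n = 74; E_i = n·p_i = [29.60, 22.20, 22.20]
χ² = (33−29.60)²/29.60 + (6−22.20)²/22.20 + (35−22.20)²/22.20 = 19.5923
df = 2

test statistic = 19.592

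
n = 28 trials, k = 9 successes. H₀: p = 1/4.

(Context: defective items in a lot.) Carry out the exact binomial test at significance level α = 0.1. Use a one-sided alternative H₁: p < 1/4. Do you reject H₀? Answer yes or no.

reject H₀: no

Exact binomial: n=28, k=9, p₀=1/4=0.2500
P(X≤9) from Σ C(n,i)·p₀^i·(1−p₀)^(n−i)
p-value (one-sided, H₁ less) = 0.86155
At α=0.1: p ≥ α → fail to reject H₀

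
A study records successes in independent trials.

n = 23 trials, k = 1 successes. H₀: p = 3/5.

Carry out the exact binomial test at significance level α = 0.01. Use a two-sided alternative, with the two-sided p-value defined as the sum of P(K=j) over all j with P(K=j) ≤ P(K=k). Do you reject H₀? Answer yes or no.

Exact binomial: n=23, k=1, p₀=3/5=0.6000
P(X=j) = C(n,j)·p₀^j·(1−p₀)^(n−j); p = Σ P(X=j) over j with P(X=j) ≤ P(X=1)
p-value (two-sided) = 0.00000
At α=0.01: p < α → reject H₀

reject H₀: yes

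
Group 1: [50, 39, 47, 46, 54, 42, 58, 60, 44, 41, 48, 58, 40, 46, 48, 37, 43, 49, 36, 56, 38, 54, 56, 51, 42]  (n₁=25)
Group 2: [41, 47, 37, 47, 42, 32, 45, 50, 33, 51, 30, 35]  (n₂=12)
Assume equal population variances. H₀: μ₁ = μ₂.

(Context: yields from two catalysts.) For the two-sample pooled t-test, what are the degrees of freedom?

df = n₁ + n₂ − 2 = 25 + 12 − 2 = 35

degrees of freedom = 35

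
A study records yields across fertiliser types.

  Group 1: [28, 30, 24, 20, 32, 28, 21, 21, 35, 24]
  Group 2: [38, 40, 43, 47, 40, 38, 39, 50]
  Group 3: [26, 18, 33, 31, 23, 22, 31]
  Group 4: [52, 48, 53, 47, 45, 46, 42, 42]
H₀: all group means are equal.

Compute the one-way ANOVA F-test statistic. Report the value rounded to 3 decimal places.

test statistic = 39.887

Group means [26.30, 41.88, 26.29, 46.88], grand mean 35.061
SSB = Σnᵢ(x̄ᵢ−x̄)² = 2794.600; SSW = ΣΣ(x−x̄ᵢ)² = 677.279
MSB = 2794.600/3 = 931.5334; MSW = 677.279/29 = 23.3544
F = MSB/MSW = 39.8868
df = (3, 29)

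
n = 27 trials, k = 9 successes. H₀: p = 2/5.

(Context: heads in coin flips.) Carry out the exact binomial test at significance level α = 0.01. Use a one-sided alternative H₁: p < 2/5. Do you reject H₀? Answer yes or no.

Exact binomial: n=27, k=9, p₀=2/5=0.4000
P(X≤9) from Σ C(n,i)·p₀^i·(1−p₀)^(n−i)
p-value (one-sided, H₁ less) = 0.30873
At α=0.01: p ≥ α → fail to reject H₀

reject H₀: no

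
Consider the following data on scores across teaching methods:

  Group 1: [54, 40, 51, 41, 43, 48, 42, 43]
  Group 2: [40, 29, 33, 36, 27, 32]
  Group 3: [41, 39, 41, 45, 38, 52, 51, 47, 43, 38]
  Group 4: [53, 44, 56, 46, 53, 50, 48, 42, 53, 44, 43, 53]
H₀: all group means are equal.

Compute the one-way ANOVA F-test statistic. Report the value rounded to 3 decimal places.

test statistic = 13.967

Group means [45.25, 32.83, 43.50, 48.75], grand mean 43.861
SSB = Σnᵢ(x̄ᵢ−x̄)² = 1033.222; SSW = ΣΣ(x−x̄ᵢ)² = 789.083
MSB = 1033.222/3 = 344.4074; MSW = 789.083/32 = 24.6589
F = MSB/MSW = 13.9669
df = (3, 32)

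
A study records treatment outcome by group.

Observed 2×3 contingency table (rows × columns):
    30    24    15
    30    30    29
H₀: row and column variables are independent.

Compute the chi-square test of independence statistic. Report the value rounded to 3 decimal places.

test statistic = 2.632

Row totals [69, 89], col totals [60, 54, 44], n=158
χ² = (30−26.20)²/26.20 + (24−23.58)²/23.58 + (15−19.22)²/19.22 + (30−33.80)²/33.80 + (30−30.42)²/30.42 + (29−24.78)²/24.78 = 2.6317
df = 2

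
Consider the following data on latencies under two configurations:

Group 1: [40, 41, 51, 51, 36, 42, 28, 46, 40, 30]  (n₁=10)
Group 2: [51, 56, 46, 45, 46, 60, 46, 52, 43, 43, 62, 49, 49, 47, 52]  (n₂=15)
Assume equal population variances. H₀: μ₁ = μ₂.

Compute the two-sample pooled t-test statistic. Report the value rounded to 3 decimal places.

x̄₁=40.500, s₁=7.750, n₁=10
x̄₂=49.800, s₂=5.797, n₂=15
s_p² = [9·7.750² + 14·5.797²]/23 = 43.9522
SE = √(s_p²·(1/10+1/15)) = 2.7065
t = (40.500−49.800)/2.7065 = -3.4361
df = 23

test statistic = -3.436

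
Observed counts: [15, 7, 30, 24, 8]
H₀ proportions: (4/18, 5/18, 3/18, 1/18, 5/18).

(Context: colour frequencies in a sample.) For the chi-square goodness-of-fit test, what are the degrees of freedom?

df = k − 1 = 5 − 1 = 4

degrees of freedom = 4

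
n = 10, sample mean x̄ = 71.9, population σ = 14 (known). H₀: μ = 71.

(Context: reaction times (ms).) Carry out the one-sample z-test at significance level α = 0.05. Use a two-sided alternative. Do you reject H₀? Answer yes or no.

reject H₀: no

SE = σ/√n = 14/√10 = 4.4272
z = (x̄−μ₀)/SE = (71.9−71)/4.4272 = 0.2033
p-value (two-sided) = 0.83891
At α=0.05: p ≥ α → fail to reject H₀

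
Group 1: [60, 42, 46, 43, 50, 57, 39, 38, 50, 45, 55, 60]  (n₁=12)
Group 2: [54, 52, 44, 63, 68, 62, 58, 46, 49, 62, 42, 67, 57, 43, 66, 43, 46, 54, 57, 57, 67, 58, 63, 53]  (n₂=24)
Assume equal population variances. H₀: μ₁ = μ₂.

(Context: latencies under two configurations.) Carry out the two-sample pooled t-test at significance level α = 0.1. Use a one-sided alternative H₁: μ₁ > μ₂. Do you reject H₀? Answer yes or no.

x̄₁=48.750, s₁=7.829, n₁=12
x̄₂=55.458, s₂=8.392, n₂=24
s_p² = [11·7.829² + 23·8.392²]/34 = 67.4767
SE = √(s_p²·(1/12+1/24)) = 2.9042
t = (48.750−55.458)/2.9042 = -2.3098
df = 34
p-value (one-sided, H₁ greater) = 0.98645
At α=0.1: p ≥ α → fail to reject H₀

reject H₀: no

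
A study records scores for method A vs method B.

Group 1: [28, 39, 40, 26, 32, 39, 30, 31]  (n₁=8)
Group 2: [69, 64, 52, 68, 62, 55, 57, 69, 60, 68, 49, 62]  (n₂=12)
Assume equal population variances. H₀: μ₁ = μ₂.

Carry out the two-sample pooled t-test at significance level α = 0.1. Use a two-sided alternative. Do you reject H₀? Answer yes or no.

x̄₁=33.125, s₁=5.463, n₁=8
x̄₂=61.250, s₂=6.837, n₂=12
s_p² = [7·5.463² + 11·6.837²]/18 = 40.1736
SE = √(s_p²·(1/8+1/12)) = 2.8930
t = (33.125−61.250)/2.8930 = -9.7217
df = 18
p-value (two-sided) = 0.00000
At α=0.1: p < α → reject H₀

reject H₀: yes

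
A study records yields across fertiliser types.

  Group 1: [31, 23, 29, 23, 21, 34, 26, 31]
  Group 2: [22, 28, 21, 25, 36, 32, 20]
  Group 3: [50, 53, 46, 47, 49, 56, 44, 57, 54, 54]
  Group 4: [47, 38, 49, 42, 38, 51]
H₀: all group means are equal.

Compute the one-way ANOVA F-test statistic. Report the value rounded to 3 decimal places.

test statistic = 48.362

Group means [27.25, 26.29, 51.00, 44.17], grand mean 37.968
SSB = Σnᵢ(x̄ᵢ−x̄)² = 3803.206; SSW = ΣΣ(x−x̄ᵢ)² = 707.762
MSB = 3803.206/3 = 1267.7353; MSW = 707.762/27 = 26.2134
F = MSB/MSW = 48.3621
df = (3, 27)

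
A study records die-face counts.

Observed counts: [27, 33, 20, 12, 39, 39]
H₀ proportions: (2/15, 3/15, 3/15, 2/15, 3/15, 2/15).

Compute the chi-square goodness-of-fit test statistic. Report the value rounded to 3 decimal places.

n = 170; E_i = n·p_i = [22.67, 34.00, 34.00, 22.67, 34.00, 22.67]
χ² = (27−22.67)²/22.67 + (33−34.00)²/34.00 + (20−34.00)²/34.00 + (12−22.67)²/22.67 + (39−34.00)²/34.00 + (39−22.67)²/22.67 = 24.1471
df = 5

test statistic = 24.147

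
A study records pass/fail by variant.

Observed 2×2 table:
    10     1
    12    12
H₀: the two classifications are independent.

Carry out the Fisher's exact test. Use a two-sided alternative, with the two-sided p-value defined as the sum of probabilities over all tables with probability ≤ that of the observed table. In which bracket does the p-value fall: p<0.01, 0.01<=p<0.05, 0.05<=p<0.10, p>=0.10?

Margins: r₁=11, r₂=24, c₁=22, c₂=13, n=35
p_obs = C(11,10)·C(24,12)/C(35,22); sum pmf over tables with pmf ≤ p_obs
p-value (two-sided) = 0.02700
→ bracket: 0.01<=p<0.05

p-value bracket: 0.01<=p<0.05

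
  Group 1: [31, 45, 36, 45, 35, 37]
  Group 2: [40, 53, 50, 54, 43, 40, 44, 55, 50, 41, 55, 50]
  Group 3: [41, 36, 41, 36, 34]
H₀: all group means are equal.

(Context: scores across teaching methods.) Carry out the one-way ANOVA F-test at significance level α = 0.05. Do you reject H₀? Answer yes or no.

Group means [38.17, 47.92, 37.60], grand mean 43.130
SSB = Σnᵢ(x̄ᵢ−x̄)² = 575.659; SSW = ΣΣ(x−x̄ᵢ)² = 590.950
MSB = 575.659/2 = 287.8293; MSW = 590.950/20 = 29.5475
F = MSB/MSW = 9.7412
df = (2, 20)
p-value (upper-tail) = 0.00111
At α=0.05: p < α → reject H₀

reject H₀: yes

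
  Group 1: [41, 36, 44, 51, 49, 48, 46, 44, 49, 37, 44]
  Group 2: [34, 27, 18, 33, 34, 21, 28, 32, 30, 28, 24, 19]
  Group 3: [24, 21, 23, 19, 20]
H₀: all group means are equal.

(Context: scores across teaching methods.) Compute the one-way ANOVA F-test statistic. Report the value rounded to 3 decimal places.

test statistic = 50.875

Group means [44.45, 27.33, 21.40], grand mean 33.000
SSB = Σnᵢ(x̄ᵢ−x̄)² = 2501.406; SSW = ΣΣ(x−x̄ᵢ)² = 614.594
MSB = 2501.406/2 = 1250.7030; MSW = 614.594/25 = 24.5838
F = MSB/MSW = 50.8752
df = (2, 25)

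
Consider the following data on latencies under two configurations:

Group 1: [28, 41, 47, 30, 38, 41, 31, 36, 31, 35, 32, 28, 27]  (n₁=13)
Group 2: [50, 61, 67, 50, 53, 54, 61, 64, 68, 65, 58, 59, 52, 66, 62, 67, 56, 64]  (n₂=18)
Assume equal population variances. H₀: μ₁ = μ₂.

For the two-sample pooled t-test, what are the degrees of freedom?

df = n₁ + n₂ − 2 = 13 + 18 − 2 = 29

degrees of freedom = 29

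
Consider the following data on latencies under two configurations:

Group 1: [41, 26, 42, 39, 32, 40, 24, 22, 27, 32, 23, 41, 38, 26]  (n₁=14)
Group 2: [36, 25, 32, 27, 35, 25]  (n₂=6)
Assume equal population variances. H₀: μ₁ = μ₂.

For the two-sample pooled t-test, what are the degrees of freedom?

degrees of freedom = 18

df = n₁ + n₂ − 2 = 14 + 6 − 2 = 18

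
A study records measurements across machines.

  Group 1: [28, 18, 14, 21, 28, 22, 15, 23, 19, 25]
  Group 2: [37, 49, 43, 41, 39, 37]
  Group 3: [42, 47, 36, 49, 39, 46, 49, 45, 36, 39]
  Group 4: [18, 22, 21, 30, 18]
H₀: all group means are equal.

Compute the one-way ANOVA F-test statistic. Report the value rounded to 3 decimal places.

Group means [21.30, 41.00, 42.80, 21.80], grand mean 32.129
SSB = Σnᵢ(x̄ᵢ−x̄)² = 3316.984; SSW = ΣΣ(x−x̄ᵢ)² = 648.500
MSB = 3316.984/3 = 1105.6613; MSW = 648.500/27 = 24.0185
F = MSB/MSW = 46.0337
df = (3, 27)

test statistic = 46.034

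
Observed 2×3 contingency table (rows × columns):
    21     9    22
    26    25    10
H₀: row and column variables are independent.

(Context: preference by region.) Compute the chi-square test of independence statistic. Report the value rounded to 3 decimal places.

Row totals [52, 61], col totals [47, 34, 32], n=113
χ² = (21−21.63)²/21.63 + (9−15.65)²/15.65 + (22−14.73)²/14.73 + (26−25.37)²/25.37 + (25−18.35)²/18.35 + (10−17.27)²/17.27 = 11.9201
df = 2

test statistic = 11.920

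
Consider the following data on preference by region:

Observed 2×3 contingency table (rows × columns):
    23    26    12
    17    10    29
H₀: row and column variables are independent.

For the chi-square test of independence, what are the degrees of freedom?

df = (r−1)(c−1) = (2−1)·(3−1) = 2

degrees of freedom = 2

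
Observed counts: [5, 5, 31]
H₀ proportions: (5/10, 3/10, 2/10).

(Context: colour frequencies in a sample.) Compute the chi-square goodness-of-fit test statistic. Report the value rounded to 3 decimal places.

n = 41; E_i = n·p_i = [20.50, 12.30, 8.20]
χ² = (5−20.50)²/20.50 + (5−12.30)²/12.30 + (31−8.20)²/8.20 = 79.4472
df = 2

test statistic = 79.447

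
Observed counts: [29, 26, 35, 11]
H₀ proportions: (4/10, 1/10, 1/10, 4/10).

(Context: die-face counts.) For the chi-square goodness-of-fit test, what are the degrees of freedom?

degrees of freedom = 3

df = k − 1 = 4 − 1 = 3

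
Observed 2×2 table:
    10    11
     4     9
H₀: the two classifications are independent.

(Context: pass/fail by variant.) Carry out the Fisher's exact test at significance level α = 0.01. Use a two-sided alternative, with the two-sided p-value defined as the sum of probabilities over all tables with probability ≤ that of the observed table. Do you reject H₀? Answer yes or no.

Margins: r₁=21, r₂=13, c₁=14, c₂=20, n=34
p_obs = C(21,10)·C(13,4)/C(34,14); sum pmf over tables with pmf ≤ p_obs
p-value (two-sided) = 0.47738
At α=0.01: p ≥ α → fail to reject H₀

reject H₀: no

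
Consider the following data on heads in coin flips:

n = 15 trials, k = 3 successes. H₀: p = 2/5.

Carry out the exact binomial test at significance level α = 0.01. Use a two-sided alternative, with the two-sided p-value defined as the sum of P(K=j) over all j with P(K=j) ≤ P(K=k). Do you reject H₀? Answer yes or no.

Exact binomial: n=15, k=3, p₀=2/5=0.4000
P(X=j) = C(n,j)·p₀^j·(1−p₀)^(n−j); p = Σ P(X=j) over j with P(X=j) ≤ P(X=3)
p-value (two-sided) = 0.18555
At α=0.01: p ≥ α → fail to reject H₀

reject H₀: no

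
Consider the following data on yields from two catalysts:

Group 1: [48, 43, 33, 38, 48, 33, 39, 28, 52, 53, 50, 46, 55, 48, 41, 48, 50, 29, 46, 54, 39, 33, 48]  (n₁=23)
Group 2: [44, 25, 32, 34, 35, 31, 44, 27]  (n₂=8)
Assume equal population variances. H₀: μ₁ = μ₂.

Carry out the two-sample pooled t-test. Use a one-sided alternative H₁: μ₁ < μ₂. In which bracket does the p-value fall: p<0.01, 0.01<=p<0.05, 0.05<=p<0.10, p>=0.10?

p-value bracket: p>=0.10

x̄₁=43.565, s₁=8.151, n₁=23
x̄₂=34.000, s₂=7.010, n₂=8
s_p² = [22·8.151² + 7·7.010²]/29 = 62.2639
SE = √(s_p²·(1/23+1/8)) = 3.2388
t = (43.565−34.000)/3.2388 = 2.9533
df = 29
p-value (one-sided, H₁ less) = 0.99691
→ bracket: p>=0.10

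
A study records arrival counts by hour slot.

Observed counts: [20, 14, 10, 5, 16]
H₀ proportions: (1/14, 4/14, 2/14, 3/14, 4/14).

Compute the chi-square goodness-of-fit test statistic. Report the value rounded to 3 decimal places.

test statistic = 58.056

n = 65; E_i = n·p_i = [4.64, 18.57, 9.29, 13.93, 18.57]
χ² = (20−4.64)²/4.64 + (14−18.57)²/18.57 + (10−9.29)²/9.29 + (5−13.93)²/13.93 + (16−18.57)²/18.57 = 58.0564
df = 4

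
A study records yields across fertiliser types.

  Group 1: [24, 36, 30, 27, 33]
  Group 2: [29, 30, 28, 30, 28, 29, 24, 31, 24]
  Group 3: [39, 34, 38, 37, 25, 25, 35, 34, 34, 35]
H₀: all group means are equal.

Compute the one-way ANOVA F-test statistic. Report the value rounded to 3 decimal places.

Group means [30.00, 28.11, 33.60], grand mean 30.792
SSB = Σnᵢ(x̄ᵢ−x̄)² = 146.669; SSW = ΣΣ(x−x̄ᵢ)² = 353.289
MSB = 146.669/2 = 73.3347; MSW = 353.289/21 = 16.8233
F = MSB/MSW = 4.3591
df = (2, 21)

test statistic = 4.359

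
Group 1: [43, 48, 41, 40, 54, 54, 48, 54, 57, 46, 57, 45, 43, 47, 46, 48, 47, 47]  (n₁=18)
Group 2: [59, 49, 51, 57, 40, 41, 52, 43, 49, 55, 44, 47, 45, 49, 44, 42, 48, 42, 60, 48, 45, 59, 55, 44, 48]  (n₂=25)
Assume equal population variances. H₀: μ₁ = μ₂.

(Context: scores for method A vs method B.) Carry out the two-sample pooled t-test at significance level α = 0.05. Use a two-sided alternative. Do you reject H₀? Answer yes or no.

reject H₀: no

x̄₁=48.056, s₁=5.162, n₁=18
x̄₂=48.640, s₂=5.985, n₂=25
s_p² = [17·5.162² + 24·5.985²]/41 = 32.0172
SE = √(s_p²·(1/18+1/25)) = 1.7491
t = (48.056−48.640)/1.7491 = -0.3341
df = 41
p-value (two-sided) = 0.73998
At α=0.05: p ≥ α → fail to reject H₀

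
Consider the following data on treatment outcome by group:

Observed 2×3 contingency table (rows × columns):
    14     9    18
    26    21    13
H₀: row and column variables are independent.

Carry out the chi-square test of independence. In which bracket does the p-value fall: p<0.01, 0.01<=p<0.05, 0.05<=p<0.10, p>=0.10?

p-value bracket: 0.05<=p<0.10

Row totals [41, 60], col totals [40, 30, 31], n=101
χ² = (14−16.24)²/16.24 + (9−12.18)²/12.18 + (18−12.58)²/12.58 + (26−23.76)²/23.76 + (21−17.82)²/17.82 + (13−18.42)²/18.42 = 5.8388
df = 2
p-value (upper-tail) = 0.05397
→ bracket: 0.05<=p<0.10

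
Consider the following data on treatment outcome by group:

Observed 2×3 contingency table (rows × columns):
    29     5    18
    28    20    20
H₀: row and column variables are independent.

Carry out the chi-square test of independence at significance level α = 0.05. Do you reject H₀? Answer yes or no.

Row totals [52, 68], col totals [57, 25, 38], n=120
χ² = (29−24.70)²/24.70 + (5−10.83)²/10.83 + (18−16.47)²/16.47 + (28−32.30)²/32.30 + (20−14.17)²/14.17 + (20−21.53)²/21.53 = 7.1160
df = 2
p-value (upper-tail) = 0.02850
At α=0.05: p < α → reject H₀

reject H₀: yes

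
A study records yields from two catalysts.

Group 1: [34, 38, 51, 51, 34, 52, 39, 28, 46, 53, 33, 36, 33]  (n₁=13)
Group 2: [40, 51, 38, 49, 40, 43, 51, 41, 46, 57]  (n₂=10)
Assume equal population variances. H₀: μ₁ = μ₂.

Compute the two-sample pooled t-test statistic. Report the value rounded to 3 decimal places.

test statistic = -1.524

x̄₁=40.615, s₁=8.761, n₁=13
x̄₂=45.600, s₂=6.222, n₂=10
s_p² = [12·8.761² + 9·6.222²]/21 = 60.4513
SE = √(s_p²·(1/13+1/10)) = 3.2704
t = (40.615−45.600)/3.2704 = -1.5242
df = 21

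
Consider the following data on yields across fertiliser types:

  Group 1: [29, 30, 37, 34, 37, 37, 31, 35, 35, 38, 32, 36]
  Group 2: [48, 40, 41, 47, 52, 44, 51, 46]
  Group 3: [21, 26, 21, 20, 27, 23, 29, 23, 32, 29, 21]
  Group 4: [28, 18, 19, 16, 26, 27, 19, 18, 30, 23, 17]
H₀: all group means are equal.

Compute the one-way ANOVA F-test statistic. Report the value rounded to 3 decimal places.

test statistic = 64.028

Group means [34.25, 46.12, 24.73, 21.91], grand mean 30.786
SSB = Σnᵢ(x̄ᵢ−x̄)² = 3296.856; SSW = ΣΣ(x−x̄ᵢ)² = 652.216
MSB = 3296.856/3 = 1098.9518; MSW = 652.216/38 = 17.1636
F = MSB/MSW = 64.0281
df = (3, 38)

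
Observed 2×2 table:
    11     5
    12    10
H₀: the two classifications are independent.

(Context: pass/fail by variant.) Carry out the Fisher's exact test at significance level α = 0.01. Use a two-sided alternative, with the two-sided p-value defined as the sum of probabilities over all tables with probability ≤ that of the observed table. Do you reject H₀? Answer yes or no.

reject H₀: no

Margins: r₁=16, r₂=22, c₁=23, c₂=15, n=38
p_obs = C(16,11)·C(22,12)/C(38,23); sum pmf over tables with pmf ≤ p_obs
p-value (two-sided) = 0.50608
At α=0.01: p ≥ α → fail to reject H₀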